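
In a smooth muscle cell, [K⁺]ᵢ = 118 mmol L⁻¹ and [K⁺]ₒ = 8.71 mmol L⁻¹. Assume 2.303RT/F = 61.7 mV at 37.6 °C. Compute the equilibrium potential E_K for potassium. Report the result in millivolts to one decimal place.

-69.8 mV

E = (61.7/z) · log₁₀([K⁺]_out/[K⁺]_in) with z = +1.
= (61.7/1) · log₁₀(8.71/118) = 61.70 · log₁₀(0.07381)
= 61.70 · (-1.1319) = -69.84 mV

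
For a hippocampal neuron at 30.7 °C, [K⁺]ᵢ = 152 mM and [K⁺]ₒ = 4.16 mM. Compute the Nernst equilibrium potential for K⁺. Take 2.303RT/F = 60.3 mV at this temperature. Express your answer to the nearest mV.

E = (60.3/z) · log₁₀([K⁺]_out/[K⁺]_in) with z = +1.
= (60.3/1) · log₁₀(4.16/152) = 60.30 · log₁₀(0.02737)
= 60.30 · (-1.5628) = -94.23 mV

-94 mV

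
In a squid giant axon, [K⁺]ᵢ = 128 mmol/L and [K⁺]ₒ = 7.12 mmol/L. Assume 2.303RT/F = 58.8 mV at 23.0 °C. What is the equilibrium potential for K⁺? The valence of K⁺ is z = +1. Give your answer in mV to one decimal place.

-73.8 mV

E = (58.8/z) · log₁₀([K⁺]_out/[K⁺]_in) with z = +1.
= (58.8/1) · log₁₀(7.12/128) = 58.80 · log₁₀(0.05563)
= 58.80 · (-1.2547) = -73.78 mV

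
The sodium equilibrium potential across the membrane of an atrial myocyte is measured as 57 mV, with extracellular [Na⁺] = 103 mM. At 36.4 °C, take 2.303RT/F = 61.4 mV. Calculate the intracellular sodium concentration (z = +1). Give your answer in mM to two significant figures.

Nernst: E = (61.4/1) · log₁₀([out]/[in]), so log₁₀([out]/[in]) = 57.0 × 1 / 61.4 = 0.9283.
[out]/[in] = 10^(0.9283) = 8.479.
[in] = 103 / 8.479 = 12.15 mM.

12 mM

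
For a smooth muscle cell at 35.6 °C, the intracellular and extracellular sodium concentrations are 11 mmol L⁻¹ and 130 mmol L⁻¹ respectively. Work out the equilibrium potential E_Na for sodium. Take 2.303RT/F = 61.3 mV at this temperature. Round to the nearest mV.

E = (61.3/z) · log₁₀([Na⁺]_out/[Na⁺]_in) with z = +1.
= (61.3/1) · log₁₀(130/11) = 61.30 · log₁₀(11.82)
= 61.30 · (1.0726) = 65.75 mV

66 mV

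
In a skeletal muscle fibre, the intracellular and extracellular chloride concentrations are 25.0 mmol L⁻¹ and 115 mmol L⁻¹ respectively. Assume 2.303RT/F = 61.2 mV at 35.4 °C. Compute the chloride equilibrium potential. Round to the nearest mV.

E = (61.2/z) · log₁₀([Cl⁻]_out/[Cl⁻]_in) with z = -1.
For an anion, dividing by z = -1 reverses the sign.
= (61.2/-1) · log₁₀(115/25.0) = -61.20 · log₁₀(4.6)
= -61.20 · (0.6628) = -40.56 mV

-41 mV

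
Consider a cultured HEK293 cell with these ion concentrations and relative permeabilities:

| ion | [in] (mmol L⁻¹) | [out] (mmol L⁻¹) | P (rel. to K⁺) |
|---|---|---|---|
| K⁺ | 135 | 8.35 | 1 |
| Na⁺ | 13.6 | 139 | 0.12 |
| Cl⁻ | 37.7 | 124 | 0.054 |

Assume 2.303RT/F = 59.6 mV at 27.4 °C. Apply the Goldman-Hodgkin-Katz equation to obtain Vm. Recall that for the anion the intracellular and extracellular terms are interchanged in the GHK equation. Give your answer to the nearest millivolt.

Vm = 59.6 · log₁₀[(Σ P·[cation]ₒ + Σ P·[anion]ᵢ) / (Σ P·[cation]ᵢ + Σ P·[anion]ₒ)]
Numerator = 1×8.35 + 0.12×139 + 0.054×37.7 = 27.07
Denominator = 1×135 + 0.12×13.6 + 0.054×124 = 143.3
Vm = 59.6 · log₁₀(0.18884) = 59.6 × (-0.7239) = -43.15 mV

-43 mV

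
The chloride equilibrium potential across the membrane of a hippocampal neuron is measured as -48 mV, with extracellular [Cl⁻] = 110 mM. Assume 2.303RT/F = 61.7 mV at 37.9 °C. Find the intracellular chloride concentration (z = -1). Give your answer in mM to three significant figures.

Nernst: E = (61.7/-1) · log₁₀([out]/[in]), so log₁₀([out]/[in]) = -48.0 × -1 / 61.7 = 0.7780.
[out]/[in] = 10^(0.7780) = 5.997.
[in] = 110 / 5.997 = 18.34 mM.

18.3 mM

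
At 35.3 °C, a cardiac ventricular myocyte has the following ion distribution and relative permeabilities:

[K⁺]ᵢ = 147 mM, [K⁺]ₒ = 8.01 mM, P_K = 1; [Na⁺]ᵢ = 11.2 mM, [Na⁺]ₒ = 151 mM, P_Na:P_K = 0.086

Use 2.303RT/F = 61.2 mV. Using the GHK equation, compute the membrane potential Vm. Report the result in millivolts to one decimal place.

Vm = 61.2 · log₁₀[(Σ P·[cation]ₒ + Σ P·[anion]ᵢ) / (Σ P·[cation]ᵢ + Σ P·[anion]ₒ)]
Numerator = 1×8.01 + 0.086×151 = 21
Denominator = 1×147 + 0.086×11.2 = 148
Vm = 61.2 · log₁₀(0.1419) = 61.2 × (-0.8480) = -51.90 mV

-51.9 mV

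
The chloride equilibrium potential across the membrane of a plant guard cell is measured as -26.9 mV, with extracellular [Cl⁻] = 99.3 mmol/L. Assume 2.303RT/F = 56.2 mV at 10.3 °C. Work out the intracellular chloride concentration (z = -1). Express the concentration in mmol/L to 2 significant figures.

33 mmol/L

Nernst: E = (56.2/-1) · log₁₀([out]/[in]), so log₁₀([out]/[in]) = -26.9 × -1 / 56.2 = 0.4786.
[out]/[in] = 10^(0.4786) = 3.011.
[in] = 99.3 / 3.011 = 32.98 mmol/L.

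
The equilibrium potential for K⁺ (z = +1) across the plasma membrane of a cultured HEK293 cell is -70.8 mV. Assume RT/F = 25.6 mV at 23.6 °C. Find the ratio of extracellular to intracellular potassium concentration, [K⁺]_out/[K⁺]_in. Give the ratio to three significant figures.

0.0629

ln([out]/[in]) = E·z/(25.6) = -70.8 × 1 / 25.6 = -2.7656
[out]/[in] = e^(-2.7656) = 0.06294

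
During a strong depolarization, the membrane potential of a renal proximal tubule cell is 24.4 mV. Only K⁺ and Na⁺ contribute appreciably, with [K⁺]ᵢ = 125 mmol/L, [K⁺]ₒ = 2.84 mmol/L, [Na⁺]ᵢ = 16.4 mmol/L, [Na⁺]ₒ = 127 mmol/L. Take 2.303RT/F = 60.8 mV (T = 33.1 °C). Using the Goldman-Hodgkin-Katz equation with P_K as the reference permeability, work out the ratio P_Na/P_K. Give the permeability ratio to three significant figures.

3.64

Let α = P_Na/P_K. GHK: Vm = 60.8·log₁₀[(Kₒ + α·Naₒ)/(Kᵢ + α·Naᵢ)].
10^(Vm/60.8) = 10^(24.4/60.8) = 2.5195
So 2.5195·(Kᵢ + α·Naᵢ) = Kₒ + α·Naₒ → α = (2.5195·125.0 − 2.84) / (127.0 − 2.5195·16.4)
α = (314.9 − 2.84) / (127.0 − 41.32) = 312.1/85.68 = 3.643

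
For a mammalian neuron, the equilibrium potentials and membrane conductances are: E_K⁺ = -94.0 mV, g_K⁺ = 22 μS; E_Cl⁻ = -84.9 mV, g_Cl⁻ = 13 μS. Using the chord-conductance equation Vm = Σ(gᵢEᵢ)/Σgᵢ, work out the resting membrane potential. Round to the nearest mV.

-91 mV

Σ gᵢEᵢ = 22·(-94.0) + 13·(-84.9) = -3171.70
Σ gᵢ = 22 + 13 = 35
Vm = -3171.70 / 35 = -90.62 mV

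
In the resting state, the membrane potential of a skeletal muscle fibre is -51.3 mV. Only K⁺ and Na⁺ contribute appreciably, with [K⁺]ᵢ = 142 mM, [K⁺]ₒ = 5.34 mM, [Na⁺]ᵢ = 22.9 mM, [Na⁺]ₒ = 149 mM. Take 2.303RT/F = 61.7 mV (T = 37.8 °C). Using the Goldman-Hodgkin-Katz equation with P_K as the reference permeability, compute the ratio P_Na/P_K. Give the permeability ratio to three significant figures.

0.107

Let α = P_Na/P_K. GHK: Vm = 61.7·log₁₀[(Kₒ + α·Naₒ)/(Kᵢ + α·Naᵢ)].
10^(Vm/61.7) = 10^(-51.3/61.7) = 0.14742
So 0.14742·(Kᵢ + α·Naᵢ) = Kₒ + α·Naₒ → α = (0.14742·142.0 − 5.34) / (149.0 − 0.14742·22.9)
α = (20.93 − 5.34) / (149.0 − 3.376) = 15.59/145.6 = 0.1071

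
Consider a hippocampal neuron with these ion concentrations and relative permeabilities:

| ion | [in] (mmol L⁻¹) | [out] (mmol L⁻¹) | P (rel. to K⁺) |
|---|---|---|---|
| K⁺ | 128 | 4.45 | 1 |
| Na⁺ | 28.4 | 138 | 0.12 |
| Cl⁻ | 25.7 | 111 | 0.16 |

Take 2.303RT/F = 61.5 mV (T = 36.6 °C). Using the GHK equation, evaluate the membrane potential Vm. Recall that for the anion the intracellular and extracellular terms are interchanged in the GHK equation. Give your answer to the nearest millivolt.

Vm = 61.5 · log₁₀[(Σ P·[cation]ₒ + Σ P·[anion]ᵢ) / (Σ P·[cation]ᵢ + Σ P·[anion]ₒ)]
Numerator = 1×4.45 + 0.12×138 + 0.16×25.7 = 25.12
Denominator = 1×128 + 0.12×28.4 + 0.16×111 = 149.2
Vm = 61.5 · log₁₀(0.16841) = 61.5 × (-0.7736) = -47.58 mV

-48 mV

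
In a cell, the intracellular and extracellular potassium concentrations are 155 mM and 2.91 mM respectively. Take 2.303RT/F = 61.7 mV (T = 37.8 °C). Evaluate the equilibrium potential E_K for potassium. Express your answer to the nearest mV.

-107 mV

E = (61.7/z) · log₁₀([K⁺]_out/[K⁺]_in) with z = +1.
= (61.7/1) · log₁₀(2.91/155) = 61.70 · log₁₀(0.01877)
= 61.70 · (-1.7264) = -106.52 mV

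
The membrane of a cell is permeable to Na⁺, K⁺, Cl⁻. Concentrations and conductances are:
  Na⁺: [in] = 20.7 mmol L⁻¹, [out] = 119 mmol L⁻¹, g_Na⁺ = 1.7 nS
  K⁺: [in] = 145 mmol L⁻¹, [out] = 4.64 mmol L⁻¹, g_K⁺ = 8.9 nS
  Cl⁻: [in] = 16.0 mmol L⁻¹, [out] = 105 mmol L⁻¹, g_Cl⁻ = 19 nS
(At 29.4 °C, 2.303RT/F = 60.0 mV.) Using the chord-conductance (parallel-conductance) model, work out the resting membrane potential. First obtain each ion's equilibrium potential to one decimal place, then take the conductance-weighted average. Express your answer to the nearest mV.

-56 mV

E_Na⁺ = (60.0/1)·log₁₀(119/20.7) = 45.6 mV
E_K⁺ = (60.0/1)·log₁₀(4.64/145) = -89.7 mV
E_Cl⁻ = (60.0/-1)·log₁₀(105/16.0) = -49.0 mV
Vm = (Σ gᵢEᵢ)/(Σ gᵢ) = (1.7·45.6 + 8.9·-89.7 + 19·-49.0) / (1.7 + 8.9 + 19)
= -1651.81 / 29.6 = -55.80 mV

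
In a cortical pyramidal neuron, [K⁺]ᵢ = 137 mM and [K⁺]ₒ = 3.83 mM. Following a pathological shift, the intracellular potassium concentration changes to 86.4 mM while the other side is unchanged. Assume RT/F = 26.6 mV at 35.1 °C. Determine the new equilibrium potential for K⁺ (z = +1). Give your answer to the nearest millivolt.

After the shift: [K⁺]_out = 3.83, [K⁺]_in = 86.4 mM.
E_new = (26.6/1)·ln(3.83/86.4) = 26.60 · (-3.1161) = -82.89 mV

-83 mV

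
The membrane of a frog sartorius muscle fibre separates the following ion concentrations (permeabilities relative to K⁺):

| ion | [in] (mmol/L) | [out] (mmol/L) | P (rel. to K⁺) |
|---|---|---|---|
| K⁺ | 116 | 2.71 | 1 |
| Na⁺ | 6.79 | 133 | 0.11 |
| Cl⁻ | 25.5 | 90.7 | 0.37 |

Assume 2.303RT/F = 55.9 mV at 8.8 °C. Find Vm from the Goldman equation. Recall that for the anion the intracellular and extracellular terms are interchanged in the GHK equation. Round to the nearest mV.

-42 mV

Vm = 55.9 · log₁₀[(Σ P·[cation]ₒ + Σ P·[anion]ᵢ) / (Σ P·[cation]ᵢ + Σ P·[anion]ₒ)]
Numerator = 1×2.71 + 0.11×133 + 0.37×25.5 = 26.77
Denominator = 1×116 + 0.11×6.79 + 0.37×90.7 = 150.3
Vm = 55.9 · log₁₀(0.17814) = 55.9 × (-0.7492) = -41.88 mV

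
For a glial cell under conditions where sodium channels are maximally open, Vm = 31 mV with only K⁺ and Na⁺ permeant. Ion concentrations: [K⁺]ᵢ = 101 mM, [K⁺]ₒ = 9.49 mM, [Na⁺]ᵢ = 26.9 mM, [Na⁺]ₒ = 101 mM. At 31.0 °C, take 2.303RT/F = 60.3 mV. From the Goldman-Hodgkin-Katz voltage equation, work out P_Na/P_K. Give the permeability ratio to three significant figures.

Let α = P_Na/P_K. GHK: Vm = 60.3·log₁₀[(Kₒ + α·Naₒ)/(Kᵢ + α·Naᵢ)].
10^(Vm/60.3) = 10^(31.0/60.3) = 3.2666
So 3.2666·(Kᵢ + α·Naᵢ) = Kₒ + α·Naₒ → α = (3.2666·101.0 − 9.49) / (101.0 − 3.2666·26.9)
α = (329.9 − 9.49) / (101.0 − 87.87) = 320.4/13.13 = 24.41

24.4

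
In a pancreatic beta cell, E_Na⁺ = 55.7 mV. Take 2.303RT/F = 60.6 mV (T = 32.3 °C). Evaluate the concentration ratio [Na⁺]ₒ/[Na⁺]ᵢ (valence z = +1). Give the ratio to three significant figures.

8.30

log₁₀([out]/[in]) = E·z/(60.6) = 55.7 × 1 / 60.6 = 0.9191
[out]/[in] = 10^(0.9191) = 8.301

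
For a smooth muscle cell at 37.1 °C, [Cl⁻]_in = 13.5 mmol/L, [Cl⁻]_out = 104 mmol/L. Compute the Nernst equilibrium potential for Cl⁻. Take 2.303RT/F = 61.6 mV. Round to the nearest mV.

E = (61.6/z) · log₁₀([Cl⁻]_out/[Cl⁻]_in) with z = -1.
For an anion, dividing by z = -1 reverses the sign.
= (61.6/-1) · log₁₀(104/13.5) = -61.60 · log₁₀(7.704)
= -61.60 · (0.8867) = -54.62 mV

-55 mV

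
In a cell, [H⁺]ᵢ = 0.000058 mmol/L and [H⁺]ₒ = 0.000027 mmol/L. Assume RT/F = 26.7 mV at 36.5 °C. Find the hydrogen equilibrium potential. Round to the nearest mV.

E = (26.7/z) · ln([H⁺]_out/[H⁺]_in) with z = +1.
= (26.7/1) · ln(0.000027/0.000058) = 26.70 · ln(0.4655)
= 26.70 · (-0.7646) = -20.41 mV

-20 mV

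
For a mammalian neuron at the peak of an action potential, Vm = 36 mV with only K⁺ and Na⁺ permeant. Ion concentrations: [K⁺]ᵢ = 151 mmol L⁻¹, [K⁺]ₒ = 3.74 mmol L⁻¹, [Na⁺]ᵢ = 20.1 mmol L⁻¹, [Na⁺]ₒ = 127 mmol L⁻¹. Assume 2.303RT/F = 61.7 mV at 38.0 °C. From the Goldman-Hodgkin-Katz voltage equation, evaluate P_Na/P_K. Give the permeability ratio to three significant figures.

11.5

Let α = P_Na/P_K. GHK: Vm = 61.7·log₁₀[(Kₒ + α·Naₒ)/(Kᵢ + α·Naᵢ)].
10^(Vm/61.7) = 10^(36.0/61.7) = 3.8324
So 3.8324·(Kᵢ + α·Naᵢ) = Kₒ + α·Naₒ → α = (3.8324·151.0 − 3.74) / (127.0 − 3.8324·20.1)
α = (578.7 − 3.74) / (127.0 − 77.03) = 574.9/49.97 = 11.51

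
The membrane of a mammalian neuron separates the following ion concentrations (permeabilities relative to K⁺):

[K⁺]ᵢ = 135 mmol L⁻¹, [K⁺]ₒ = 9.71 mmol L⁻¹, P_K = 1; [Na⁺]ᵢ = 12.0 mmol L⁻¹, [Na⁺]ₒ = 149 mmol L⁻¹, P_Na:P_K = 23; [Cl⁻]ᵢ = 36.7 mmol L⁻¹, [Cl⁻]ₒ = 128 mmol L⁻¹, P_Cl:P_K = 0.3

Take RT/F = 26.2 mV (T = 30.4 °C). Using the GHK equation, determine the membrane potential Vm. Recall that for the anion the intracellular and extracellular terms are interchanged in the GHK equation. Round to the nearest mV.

53 mV

Vm = 26.2 · ln[(Σ P·[cation]ₒ + Σ P·[anion]ᵢ) / (Σ P·[cation]ᵢ + Σ P·[anion]ₒ)]
Numerator = 1×9.71 + 23×149 + 0.3×36.7 = 3448
Denominator = 1×135 + 23×12.0 + 0.3×128 = 449.4
Vm = 26.2 · ln(7.6718) = 26.2 × (2.0376) = 53.38 mV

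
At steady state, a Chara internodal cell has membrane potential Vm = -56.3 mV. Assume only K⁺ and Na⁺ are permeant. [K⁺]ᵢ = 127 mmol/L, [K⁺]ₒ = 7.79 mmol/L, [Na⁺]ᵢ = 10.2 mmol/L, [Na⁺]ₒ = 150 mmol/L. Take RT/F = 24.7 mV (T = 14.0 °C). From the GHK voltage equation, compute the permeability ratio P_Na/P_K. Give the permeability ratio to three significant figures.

Let α = P_Na/P_K. GHK: Vm = 24.7·ln[(Kₒ + α·Naₒ)/(Kᵢ + α·Naᵢ)].
e^(Vm/24.7) = e^(-56.3/24.7) = 0.10235
So 0.10235·(Kᵢ + α·Naᵢ) = Kₒ + α·Naₒ → α = (0.10235·127.0 − 7.79) / (150.0 − 0.10235·10.2)
α = (13 − 7.79) / (150.0 − 1.044) = 5.209/149 = 0.03497

0.0350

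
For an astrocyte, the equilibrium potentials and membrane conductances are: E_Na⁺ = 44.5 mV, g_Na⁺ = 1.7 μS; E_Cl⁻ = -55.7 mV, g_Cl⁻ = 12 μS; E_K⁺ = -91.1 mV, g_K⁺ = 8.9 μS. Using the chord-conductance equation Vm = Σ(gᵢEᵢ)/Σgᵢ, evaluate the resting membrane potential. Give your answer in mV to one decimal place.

-62.1 mV

Σ gᵢEᵢ = 1.7·(44.5) + 12·(-55.7) + 8.9·(-91.1) = -1403.54
Σ gᵢ = 1.7 + 12 + 8.9 = 22.6
Vm = -1403.54 / 22.6 = -62.10 mV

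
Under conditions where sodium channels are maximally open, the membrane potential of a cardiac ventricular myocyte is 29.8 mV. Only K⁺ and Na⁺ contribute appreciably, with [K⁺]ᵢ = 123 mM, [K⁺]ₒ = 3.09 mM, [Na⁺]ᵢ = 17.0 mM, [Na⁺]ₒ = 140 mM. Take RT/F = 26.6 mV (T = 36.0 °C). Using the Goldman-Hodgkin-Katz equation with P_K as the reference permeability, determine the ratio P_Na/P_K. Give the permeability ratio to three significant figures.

4.26

Let α = P_Na/P_K. GHK: Vm = 26.6·ln[(Kₒ + α·Naₒ)/(Kᵢ + α·Naᵢ)].
e^(Vm/26.6) = e^(29.8/26.6) = 3.0658
So 3.0658·(Kᵢ + α·Naᵢ) = Kₒ + α·Naₒ → α = (3.0658·123.0 − 3.09) / (140.0 − 3.0658·17.0)
α = (377.1 − 3.09) / (140.0 − 52.12) = 374/87.88 = 4.256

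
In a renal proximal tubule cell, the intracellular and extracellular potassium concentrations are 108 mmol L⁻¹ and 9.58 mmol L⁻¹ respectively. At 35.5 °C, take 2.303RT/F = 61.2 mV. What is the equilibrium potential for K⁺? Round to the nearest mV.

-64 mV

E = (61.2/z) · log₁₀([K⁺]_out/[K⁺]_in) with z = +1.
= (61.2/1) · log₁₀(9.58/108) = 61.20 · log₁₀(0.0887)
= 61.20 · (-1.0521) = -64.39 mV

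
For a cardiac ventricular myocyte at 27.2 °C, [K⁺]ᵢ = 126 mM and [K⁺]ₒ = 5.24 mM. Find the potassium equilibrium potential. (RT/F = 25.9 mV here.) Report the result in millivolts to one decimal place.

-82.4 mV

E = (25.9/z) · ln([K⁺]_out/[K⁺]_in) with z = +1.
= (25.9/1) · ln(5.24/126) = 25.90 · ln(0.04159)
= 25.90 · (-3.1800) = -82.36 mV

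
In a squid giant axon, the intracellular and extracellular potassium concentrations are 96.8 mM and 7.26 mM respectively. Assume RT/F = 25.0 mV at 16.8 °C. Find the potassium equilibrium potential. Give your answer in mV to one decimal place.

E = (25.0/z) · ln([K⁺]_out/[K⁺]_in) with z = +1.
= (25.0/1) · ln(7.26/96.8) = 25.00 · ln(0.075)
= 25.00 · (-2.5903) = -64.76 mV

-64.8 mV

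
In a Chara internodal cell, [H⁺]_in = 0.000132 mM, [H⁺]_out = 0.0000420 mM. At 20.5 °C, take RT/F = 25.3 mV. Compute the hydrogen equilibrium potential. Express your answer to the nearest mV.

-29 mV

E = (25.3/z) · ln([H⁺]_out/[H⁺]_in) with z = +1.
= (25.3/1) · ln(0.0000420/0.000132) = 25.30 · ln(0.3182)
= 25.30 · (-1.1451) = -28.97 mV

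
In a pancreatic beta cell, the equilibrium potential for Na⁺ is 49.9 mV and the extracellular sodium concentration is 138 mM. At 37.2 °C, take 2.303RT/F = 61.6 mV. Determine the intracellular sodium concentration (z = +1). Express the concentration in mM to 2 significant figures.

21 mM

Nernst: E = (61.6/1) · log₁₀([out]/[in]), so log₁₀([out]/[in]) = 49.9 × 1 / 61.6 = 0.8101.
[out]/[in] = 10^(0.8101) = 6.458.
[in] = 138 / 6.458 = 21.37 mM.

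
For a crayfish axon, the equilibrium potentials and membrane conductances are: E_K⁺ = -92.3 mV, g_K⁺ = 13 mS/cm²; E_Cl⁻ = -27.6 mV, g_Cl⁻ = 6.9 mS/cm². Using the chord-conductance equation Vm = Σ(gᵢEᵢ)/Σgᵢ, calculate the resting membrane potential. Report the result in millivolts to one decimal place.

-69.9 mV

Σ gᵢEᵢ = 13·(-92.3) + 6.9·(-27.6) = -1390.34
Σ gᵢ = 13 + 6.9 = 19.9
Vm = -1390.34 / 19.9 = -69.87 mV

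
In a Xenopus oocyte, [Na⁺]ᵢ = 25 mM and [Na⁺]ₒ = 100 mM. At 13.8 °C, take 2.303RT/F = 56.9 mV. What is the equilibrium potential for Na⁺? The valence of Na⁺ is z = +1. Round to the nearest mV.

E = (56.9/z) · log₁₀([Na⁺]_out/[Na⁺]_in) with z = +1.
= (56.9/1) · log₁₀(100/25) = 56.90 · log₁₀(4)
= 56.90 · (0.6021) = 34.26 mV

34 mV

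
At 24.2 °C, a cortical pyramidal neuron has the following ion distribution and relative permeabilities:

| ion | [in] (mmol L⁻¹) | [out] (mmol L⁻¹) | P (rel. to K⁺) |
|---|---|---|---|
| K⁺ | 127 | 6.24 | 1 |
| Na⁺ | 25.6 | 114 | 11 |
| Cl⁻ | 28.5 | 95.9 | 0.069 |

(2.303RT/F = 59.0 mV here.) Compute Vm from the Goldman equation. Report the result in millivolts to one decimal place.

28.5 mV

Vm = 59.0 · log₁₀[(Σ P·[cation]ₒ + Σ P·[anion]ᵢ) / (Σ P·[cation]ᵢ + Σ P·[anion]ₒ)]
Numerator = 1×6.24 + 11×114 + 0.069×28.5 = 1262
Denominator = 1×127 + 11×25.6 + 0.069×95.9 = 415.2
Vm = 59.0 · log₁₀(3.0399) = 59.0 × (0.4829) = 28.49 mV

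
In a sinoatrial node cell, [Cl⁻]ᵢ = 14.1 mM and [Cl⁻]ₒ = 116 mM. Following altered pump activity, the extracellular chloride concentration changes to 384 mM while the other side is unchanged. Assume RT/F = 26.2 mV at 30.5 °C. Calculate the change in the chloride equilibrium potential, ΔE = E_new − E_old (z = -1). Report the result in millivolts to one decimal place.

-31.4 mV

E_old = (26.2/-1)·ln(116/14.1) = -55.21 mV
E_new = (26.2/-1)·ln(384/14.1) = -86.58 mV
ΔE = -86.58 − (-55.21) = -31.36 mV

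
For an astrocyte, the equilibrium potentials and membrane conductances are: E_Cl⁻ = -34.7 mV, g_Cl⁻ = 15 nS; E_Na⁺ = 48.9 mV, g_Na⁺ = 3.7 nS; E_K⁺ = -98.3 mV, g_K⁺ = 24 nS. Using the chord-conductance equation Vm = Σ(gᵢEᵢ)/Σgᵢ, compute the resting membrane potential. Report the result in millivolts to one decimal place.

Σ gᵢEᵢ = 15·(-34.7) + 3.7·(48.9) + 24·(-98.3) = -2698.77
Σ gᵢ = 15 + 3.7 + 24 = 42.7
Vm = -2698.77 / 42.7 = -63.20 mV

-63.2 mV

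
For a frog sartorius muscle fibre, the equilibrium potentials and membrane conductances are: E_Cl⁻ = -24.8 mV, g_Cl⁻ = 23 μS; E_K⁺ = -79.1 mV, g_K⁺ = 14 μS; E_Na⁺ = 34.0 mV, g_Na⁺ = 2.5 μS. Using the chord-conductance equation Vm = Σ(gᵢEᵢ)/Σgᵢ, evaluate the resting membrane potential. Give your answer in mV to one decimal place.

Σ gᵢEᵢ = 23·(-24.8) + 14·(-79.1) + 2.5·(34.0) = -1592.80
Σ gᵢ = 23 + 14 + 2.5 = 39.5
Vm = -1592.80 / 39.5 = -40.32 mV

-40.3 mV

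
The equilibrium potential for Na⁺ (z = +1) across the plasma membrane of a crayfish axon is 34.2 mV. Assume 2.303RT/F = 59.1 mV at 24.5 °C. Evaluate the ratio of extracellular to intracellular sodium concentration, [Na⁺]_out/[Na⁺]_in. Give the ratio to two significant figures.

3.8

log₁₀([out]/[in]) = E·z/(59.1) = 34.2 × 1 / 59.1 = 0.5787
[out]/[in] = 10^(0.5787) = 3.79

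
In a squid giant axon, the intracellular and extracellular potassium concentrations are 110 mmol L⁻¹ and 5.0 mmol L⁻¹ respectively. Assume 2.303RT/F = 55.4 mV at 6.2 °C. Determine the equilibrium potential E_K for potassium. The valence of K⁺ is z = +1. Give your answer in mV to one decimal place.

E = (55.4/z) · log₁₀([K⁺]_out/[K⁺]_in) with z = +1.
= (55.4/1) · log₁₀(5.0/110) = 55.40 · log₁₀(0.04545)
= 55.40 · (-1.3424) = -74.37 mV

-74.4 mV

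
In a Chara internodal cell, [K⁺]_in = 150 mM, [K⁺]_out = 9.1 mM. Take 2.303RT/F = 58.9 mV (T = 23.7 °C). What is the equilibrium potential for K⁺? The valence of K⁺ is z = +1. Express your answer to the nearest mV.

-72 mV

E = (58.9/z) · log₁₀([K⁺]_out/[K⁺]_in) with z = +1.
= (58.9/1) · log₁₀(9.1/150) = 58.90 · log₁₀(0.06067)
= 58.90 · (-1.2170) = -71.68 mV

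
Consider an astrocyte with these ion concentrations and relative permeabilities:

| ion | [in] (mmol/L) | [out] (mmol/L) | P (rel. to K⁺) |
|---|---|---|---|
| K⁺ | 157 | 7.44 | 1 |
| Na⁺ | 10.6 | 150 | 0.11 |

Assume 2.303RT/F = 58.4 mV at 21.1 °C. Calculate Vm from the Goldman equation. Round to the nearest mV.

Vm = 58.4 · log₁₀[(Σ P·[cation]ₒ + Σ P·[anion]ᵢ) / (Σ P·[cation]ᵢ + Σ P·[anion]ₒ)]
Numerator = 1×7.44 + 0.11×150 = 23.94
Denominator = 1×157 + 0.11×10.6 = 158.2
Vm = 58.4 · log₁₀(0.15136) = 58.4 × (-0.8200) = -47.89 mV

-48 mV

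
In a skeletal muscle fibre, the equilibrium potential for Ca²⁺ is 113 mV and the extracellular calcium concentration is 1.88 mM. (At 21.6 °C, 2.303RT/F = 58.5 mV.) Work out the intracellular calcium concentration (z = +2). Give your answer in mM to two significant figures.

0.00026 mM

Nernst: E = (58.5/2) · log₁₀([out]/[in]), so log₁₀([out]/[in]) = 113.0 × 2 / 58.5 = 3.8632.
[out]/[in] = 10^(3.8632) = 7299.
[in] = 1.88 / 7299 = 0.0002576 mM.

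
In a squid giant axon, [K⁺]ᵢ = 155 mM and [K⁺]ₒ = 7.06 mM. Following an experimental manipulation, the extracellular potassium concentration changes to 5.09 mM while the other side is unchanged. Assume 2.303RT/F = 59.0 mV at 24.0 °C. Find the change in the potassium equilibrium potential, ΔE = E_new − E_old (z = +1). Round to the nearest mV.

-8 mV

E_old = (59.0/1)·log₁₀(7.06/155) = -79.15 mV
E_new = (59.0/1)·log₁₀(5.09/155) = -87.53 mV
ΔE = -87.53 − (-79.15) = -8.38 mV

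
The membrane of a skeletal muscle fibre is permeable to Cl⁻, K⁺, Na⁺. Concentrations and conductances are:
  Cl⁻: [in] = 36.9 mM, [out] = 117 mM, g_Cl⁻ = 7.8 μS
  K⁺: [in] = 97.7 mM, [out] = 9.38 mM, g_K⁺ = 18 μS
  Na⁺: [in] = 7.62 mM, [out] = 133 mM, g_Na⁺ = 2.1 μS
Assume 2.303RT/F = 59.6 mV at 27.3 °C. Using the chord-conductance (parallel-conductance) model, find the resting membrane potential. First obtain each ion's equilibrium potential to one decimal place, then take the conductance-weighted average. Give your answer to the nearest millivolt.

E_Cl⁻ = (59.6/-1)·log₁₀(117/36.9) = -29.9 mV
E_K⁺ = (59.6/1)·log₁₀(9.38/97.7) = -60.7 mV
E_Na⁺ = (59.6/1)·log₁₀(133/7.62) = 74.0 mV
Vm = (Σ gᵢEᵢ)/(Σ gᵢ) = (7.8·-29.9 + 18·-60.7 + 2.1·74.0) / (7.8 + 18 + 2.1)
= -1170.42 / 27.9 = -41.95 mV

-42 mV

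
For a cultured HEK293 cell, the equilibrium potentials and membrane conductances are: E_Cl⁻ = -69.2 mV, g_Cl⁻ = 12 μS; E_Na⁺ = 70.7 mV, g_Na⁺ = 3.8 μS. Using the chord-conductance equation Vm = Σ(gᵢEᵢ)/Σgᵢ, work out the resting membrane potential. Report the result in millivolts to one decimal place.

Σ gᵢEᵢ = 12·(-69.2) + 3.8·(70.7) = -561.74
Σ gᵢ = 12 + 3.8 = 15.8
Vm = -561.74 / 15.8 = -35.55 mV

-35.6 mV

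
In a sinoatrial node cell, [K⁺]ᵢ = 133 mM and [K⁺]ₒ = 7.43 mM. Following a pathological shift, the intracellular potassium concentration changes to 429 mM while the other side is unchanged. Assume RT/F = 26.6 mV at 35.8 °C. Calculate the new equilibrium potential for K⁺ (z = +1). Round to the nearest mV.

After the shift: [K⁺]_out = 7.43, [K⁺]_in = 429 mM.
E_new = (26.6/1)·ln(7.43/429) = 26.60 · (-4.0559) = -107.89 mV

-108 mV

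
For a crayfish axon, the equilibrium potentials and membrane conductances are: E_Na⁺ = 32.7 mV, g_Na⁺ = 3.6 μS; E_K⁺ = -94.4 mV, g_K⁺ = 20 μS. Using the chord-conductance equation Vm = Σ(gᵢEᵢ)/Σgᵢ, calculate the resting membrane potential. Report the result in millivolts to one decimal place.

Σ gᵢEᵢ = 3.6·(32.7) + 20·(-94.4) = -1770.28
Σ gᵢ = 3.6 + 20 = 23.6
Vm = -1770.28 / 23.6 = -75.01 mV

-75.0 mV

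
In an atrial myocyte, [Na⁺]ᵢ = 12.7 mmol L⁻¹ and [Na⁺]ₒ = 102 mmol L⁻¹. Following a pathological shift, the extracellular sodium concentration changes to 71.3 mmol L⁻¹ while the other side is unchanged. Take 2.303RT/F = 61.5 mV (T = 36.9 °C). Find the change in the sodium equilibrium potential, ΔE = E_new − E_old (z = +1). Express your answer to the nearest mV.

E_old = (61.5/1)·log₁₀(102/12.7) = 55.64 mV
E_new = (61.5/1)·log₁₀(71.3/12.7) = 46.08 mV
ΔE = 46.08 − (55.64) = -9.56 mV

-10 mV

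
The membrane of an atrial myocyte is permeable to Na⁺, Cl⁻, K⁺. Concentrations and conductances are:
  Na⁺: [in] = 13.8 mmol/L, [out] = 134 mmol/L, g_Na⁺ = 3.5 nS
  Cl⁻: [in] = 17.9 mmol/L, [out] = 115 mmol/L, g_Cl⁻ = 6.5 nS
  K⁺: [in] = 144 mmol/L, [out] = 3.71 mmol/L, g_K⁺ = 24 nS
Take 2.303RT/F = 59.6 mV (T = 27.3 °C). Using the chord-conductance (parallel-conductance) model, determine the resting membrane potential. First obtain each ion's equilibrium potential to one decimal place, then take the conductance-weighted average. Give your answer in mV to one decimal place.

-70.0 mV

E_Na⁺ = (59.6/1)·log₁₀(134/13.8) = 58.8 mV
E_Cl⁻ = (59.6/-1)·log₁₀(115/17.9) = -48.1 mV
E_K⁺ = (59.6/1)·log₁₀(3.71/144) = -94.7 mV
Vm = (Σ gᵢEᵢ)/(Σ gᵢ) = (3.5·58.8 + 6.5·-48.1 + 24·-94.7) / (3.5 + 6.5 + 24)
= -2379.65 / 34 = -69.99 mV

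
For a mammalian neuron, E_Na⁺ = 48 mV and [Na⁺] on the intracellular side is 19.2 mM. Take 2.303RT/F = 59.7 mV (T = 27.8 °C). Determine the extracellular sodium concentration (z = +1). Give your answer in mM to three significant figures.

Nernst: E = (59.7/1) · log₁₀([out]/[in]), so log₁₀([out]/[in]) = 48.0 × 1 / 59.7 = 0.8040.
[out]/[in] = 10^(0.8040) = 6.368.
[out] = 6.368 × 19.2 = 122.3 mM.

122 mM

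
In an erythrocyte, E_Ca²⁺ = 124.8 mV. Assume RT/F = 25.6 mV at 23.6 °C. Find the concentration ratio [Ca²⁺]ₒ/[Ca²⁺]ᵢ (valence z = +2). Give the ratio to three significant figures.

17200

ln([out]/[in]) = E·z/(25.6) = 124.8 × 2 / 25.6 = 9.7500
[out]/[in] = e^(9.7500) = 1.715e+04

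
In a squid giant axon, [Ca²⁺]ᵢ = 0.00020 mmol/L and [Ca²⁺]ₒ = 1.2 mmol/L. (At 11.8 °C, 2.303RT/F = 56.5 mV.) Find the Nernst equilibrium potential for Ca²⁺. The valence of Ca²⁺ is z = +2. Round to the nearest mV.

E = (56.5/z) · log₁₀([Ca²⁺]_out/[Ca²⁺]_in) with z = +2.
= (56.5/2) · log₁₀(1.2/0.00020) = 28.25 · log₁₀(6000)
= 28.25 · (3.7782) = 106.73 mV

107 mV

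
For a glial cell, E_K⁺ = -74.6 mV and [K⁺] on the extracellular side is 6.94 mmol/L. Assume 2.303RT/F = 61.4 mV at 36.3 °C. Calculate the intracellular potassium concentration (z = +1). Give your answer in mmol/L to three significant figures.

Nernst: E = (61.4/1) · log₁₀([out]/[in]), so log₁₀([out]/[in]) = -74.6 × 1 / 61.4 = -1.2150.
[out]/[in] = 10^(-1.2150) = 0.06096.
[in] = 6.94 / 0.06096 = 113.9 mmol/L.

114 mmol/L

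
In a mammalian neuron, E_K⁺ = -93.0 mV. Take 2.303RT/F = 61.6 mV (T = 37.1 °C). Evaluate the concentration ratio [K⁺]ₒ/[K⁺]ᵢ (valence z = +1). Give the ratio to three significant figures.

0.0309

log₁₀([out]/[in]) = E·z/(61.6) = -93.0 × 1 / 61.6 = -1.5097
[out]/[in] = 10^(-1.5097) = 0.03092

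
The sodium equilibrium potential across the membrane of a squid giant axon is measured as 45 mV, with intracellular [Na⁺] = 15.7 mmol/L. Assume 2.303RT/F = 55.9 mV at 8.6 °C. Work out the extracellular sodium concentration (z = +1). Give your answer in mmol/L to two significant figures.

100 mmol/L

Nernst: E = (55.9/1) · log₁₀([out]/[in]), so log₁₀([out]/[in]) = 45.0 × 1 / 55.9 = 0.8050.
[out]/[in] = 10^(0.8050) = 6.383.
[out] = 6.383 × 15.7 = 100.2 mmol/L.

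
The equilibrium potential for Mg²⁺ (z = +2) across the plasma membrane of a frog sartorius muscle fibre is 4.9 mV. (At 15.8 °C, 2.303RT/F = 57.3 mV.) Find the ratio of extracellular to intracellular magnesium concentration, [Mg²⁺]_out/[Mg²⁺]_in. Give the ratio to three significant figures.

1.48

log₁₀([out]/[in]) = E·z/(57.3) = 4.9 × 2 / 57.3 = 0.1710
[out]/[in] = 10^(0.1710) = 1.483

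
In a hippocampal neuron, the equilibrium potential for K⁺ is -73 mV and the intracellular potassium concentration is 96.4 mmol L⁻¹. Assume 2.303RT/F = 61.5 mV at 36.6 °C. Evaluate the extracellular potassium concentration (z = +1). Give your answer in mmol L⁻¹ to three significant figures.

Nernst: E = (61.5/1) · log₁₀([out]/[in]), so log₁₀([out]/[in]) = -73.0 × 1 / 61.5 = -1.1870.
[out]/[in] = 10^(-1.1870) = 0.06501.
[out] = 0.06501 × 96.4 = 6.267 mmol L⁻¹.

6.27 mmol L⁻¹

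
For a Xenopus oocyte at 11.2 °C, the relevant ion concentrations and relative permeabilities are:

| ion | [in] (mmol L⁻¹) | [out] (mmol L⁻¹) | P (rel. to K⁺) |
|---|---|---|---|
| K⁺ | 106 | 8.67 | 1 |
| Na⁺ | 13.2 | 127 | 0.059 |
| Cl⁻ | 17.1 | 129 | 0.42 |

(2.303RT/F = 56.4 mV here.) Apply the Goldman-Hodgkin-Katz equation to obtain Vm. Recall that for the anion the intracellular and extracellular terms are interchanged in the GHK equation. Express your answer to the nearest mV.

-47 mV

Vm = 56.4 · log₁₀[(Σ P·[cation]ₒ + Σ P·[anion]ᵢ) / (Σ P·[cation]ᵢ + Σ P·[anion]ₒ)]
Numerator = 1×8.67 + 0.059×127 + 0.42×17.1 = 23.34
Denominator = 1×106 + 0.059×13.2 + 0.42×129 = 161
Vm = 56.4 · log₁₀(0.14504) = 56.4 × (-0.8385) = -47.29 mV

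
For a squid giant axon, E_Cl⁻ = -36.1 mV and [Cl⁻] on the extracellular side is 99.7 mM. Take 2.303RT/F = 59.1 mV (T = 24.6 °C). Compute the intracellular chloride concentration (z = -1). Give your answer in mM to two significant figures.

Nernst: E = (59.1/-1) · log₁₀([out]/[in]), so log₁₀([out]/[in]) = -36.1 × -1 / 59.1 = 0.6108.
[out]/[in] = 10^(0.6108) = 4.082.
[in] = 99.7 / 4.082 = 24.43 mM.

24 mM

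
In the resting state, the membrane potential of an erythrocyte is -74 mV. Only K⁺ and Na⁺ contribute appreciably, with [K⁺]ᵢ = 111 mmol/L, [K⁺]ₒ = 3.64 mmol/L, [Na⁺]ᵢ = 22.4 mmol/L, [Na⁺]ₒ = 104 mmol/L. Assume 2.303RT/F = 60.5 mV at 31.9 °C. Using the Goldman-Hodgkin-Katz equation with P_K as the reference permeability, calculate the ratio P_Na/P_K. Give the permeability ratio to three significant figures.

0.0292

Let α = P_Na/P_K. GHK: Vm = 60.5·log₁₀[(Kₒ + α·Naₒ)/(Kᵢ + α·Naᵢ)].
10^(Vm/60.5) = 10^(-74.0/60.5) = 0.059822
So 0.059822·(Kᵢ + α·Naᵢ) = Kₒ + α·Naₒ → α = (0.059822·111.0 − 3.64) / (104.0 − 0.059822·22.4)
α = (6.64 − 3.64) / (104.0 − 1.34) = 3/102.7 = 0.02922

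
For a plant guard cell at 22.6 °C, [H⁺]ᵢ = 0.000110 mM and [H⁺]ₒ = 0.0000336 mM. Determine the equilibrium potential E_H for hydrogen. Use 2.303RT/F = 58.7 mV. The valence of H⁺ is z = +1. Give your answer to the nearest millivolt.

-30 mV

E = (58.7/z) · log₁₀([H⁺]_out/[H⁺]_in) with z = +1.
= (58.7/1) · log₁₀(0.0000336/0.000110) = 58.70 · log₁₀(0.3055)
= 58.70 · (-0.5151) = -30.23 mV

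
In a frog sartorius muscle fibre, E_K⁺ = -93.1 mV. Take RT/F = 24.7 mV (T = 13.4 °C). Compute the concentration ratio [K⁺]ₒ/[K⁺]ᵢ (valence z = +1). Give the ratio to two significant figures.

0.023

ln([out]/[in]) = E·z/(24.7) = -93.1 × 1 / 24.7 = -3.7692
[out]/[in] = e^(-3.7692) = 0.02307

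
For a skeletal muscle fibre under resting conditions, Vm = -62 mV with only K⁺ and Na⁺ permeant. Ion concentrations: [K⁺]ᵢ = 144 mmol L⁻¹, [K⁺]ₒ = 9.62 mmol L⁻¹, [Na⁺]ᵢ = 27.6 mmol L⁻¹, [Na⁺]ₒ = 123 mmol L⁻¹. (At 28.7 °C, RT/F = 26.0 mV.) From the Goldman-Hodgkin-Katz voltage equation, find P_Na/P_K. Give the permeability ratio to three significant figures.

Let α = P_Na/P_K. GHK: Vm = 26.0·ln[(Kₒ + α·Naₒ)/(Kᵢ + α·Naᵢ)].
e^(Vm/26.0) = e^(-62.0/26.0) = 0.092124
So 0.092124·(Kᵢ + α·Naᵢ) = Kₒ + α·Naₒ → α = (0.092124·144.0 − 9.62) / (123.0 − 0.092124·27.6)
α = (13.27 − 9.62) / (123.0 − 2.543) = 3.646/120.5 = 0.03027

0.0303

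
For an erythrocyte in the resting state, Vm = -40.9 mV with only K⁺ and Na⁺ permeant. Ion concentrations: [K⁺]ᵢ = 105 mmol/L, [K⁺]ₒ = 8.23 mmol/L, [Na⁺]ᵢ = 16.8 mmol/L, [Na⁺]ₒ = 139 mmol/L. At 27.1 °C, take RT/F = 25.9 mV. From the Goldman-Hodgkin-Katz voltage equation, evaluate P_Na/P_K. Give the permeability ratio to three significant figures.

0.0990

Let α = P_Na/P_K. GHK: Vm = 25.9·ln[(Kₒ + α·Naₒ)/(Kᵢ + α·Naᵢ)].
e^(Vm/25.9) = e^(-40.9/25.9) = 0.20615
So 0.20615·(Kᵢ + α·Naᵢ) = Kₒ + α·Naₒ → α = (0.20615·105.0 − 8.23) / (139.0 − 0.20615·16.8)
α = (21.65 − 8.23) / (139.0 − 3.463) = 13.42/135.5 = 0.09898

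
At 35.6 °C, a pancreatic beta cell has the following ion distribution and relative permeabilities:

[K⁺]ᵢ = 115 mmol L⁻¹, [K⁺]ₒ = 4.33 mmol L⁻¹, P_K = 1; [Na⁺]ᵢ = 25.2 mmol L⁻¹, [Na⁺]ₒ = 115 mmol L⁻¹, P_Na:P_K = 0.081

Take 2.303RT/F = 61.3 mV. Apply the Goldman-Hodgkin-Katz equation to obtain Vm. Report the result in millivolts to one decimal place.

-57.2 mV

Vm = 61.3 · log₁₀[(Σ P·[cation]ₒ + Σ P·[anion]ᵢ) / (Σ P·[cation]ᵢ + Σ P·[anion]ₒ)]
Numerator = 1×4.33 + 0.081×115 = 13.64
Denominator = 1×115 + 0.081×25.2 = 117
Vm = 61.3 · log₁₀(0.11658) = 61.3 × (-0.9334) = -57.22 mV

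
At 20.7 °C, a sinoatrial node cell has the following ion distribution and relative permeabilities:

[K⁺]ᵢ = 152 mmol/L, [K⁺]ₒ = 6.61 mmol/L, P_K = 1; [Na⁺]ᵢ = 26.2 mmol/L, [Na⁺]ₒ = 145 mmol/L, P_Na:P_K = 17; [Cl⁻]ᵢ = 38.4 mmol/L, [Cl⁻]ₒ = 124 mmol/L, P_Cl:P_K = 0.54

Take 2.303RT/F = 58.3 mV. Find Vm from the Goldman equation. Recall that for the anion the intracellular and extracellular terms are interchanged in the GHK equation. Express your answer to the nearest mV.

Vm = 58.3 · log₁₀[(Σ P·[cation]ₒ + Σ P·[anion]ᵢ) / (Σ P·[cation]ᵢ + Σ P·[anion]ₒ)]
Numerator = 1×6.61 + 17×145 + 0.54×38.4 = 2492
Denominator = 1×152 + 17×26.2 + 0.54×124 = 664.4
Vm = 58.3 · log₁₀(3.7515) = 58.3 × (0.5742) = 33.48 mV

33 mV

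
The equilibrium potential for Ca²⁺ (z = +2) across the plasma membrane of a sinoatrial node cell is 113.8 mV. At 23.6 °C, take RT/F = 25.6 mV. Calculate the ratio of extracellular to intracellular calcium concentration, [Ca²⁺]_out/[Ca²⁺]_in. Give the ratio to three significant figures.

ln([out]/[in]) = E·z/(25.6) = 113.8 × 2 / 25.6 = 8.8906
[out]/[in] = e^(8.8906) = 7264

7260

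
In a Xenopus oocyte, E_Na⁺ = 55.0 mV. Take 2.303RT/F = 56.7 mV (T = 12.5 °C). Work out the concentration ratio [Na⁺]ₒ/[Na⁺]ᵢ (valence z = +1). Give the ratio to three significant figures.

log₁₀([out]/[in]) = E·z/(56.7) = 55.0 × 1 / 56.7 = 0.9700
[out]/[in] = 10^(0.9700) = 9.333

9.33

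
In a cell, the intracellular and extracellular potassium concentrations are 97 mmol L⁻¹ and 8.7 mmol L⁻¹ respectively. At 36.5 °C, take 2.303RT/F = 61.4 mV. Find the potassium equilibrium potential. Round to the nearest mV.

-64 mV

E = (61.4/z) · log₁₀([K⁺]_out/[K⁺]_in) with z = +1.
= (61.4/1) · log₁₀(8.7/97) = 61.40 · log₁₀(0.08969)
= 61.40 · (-1.0473) = -64.30 mV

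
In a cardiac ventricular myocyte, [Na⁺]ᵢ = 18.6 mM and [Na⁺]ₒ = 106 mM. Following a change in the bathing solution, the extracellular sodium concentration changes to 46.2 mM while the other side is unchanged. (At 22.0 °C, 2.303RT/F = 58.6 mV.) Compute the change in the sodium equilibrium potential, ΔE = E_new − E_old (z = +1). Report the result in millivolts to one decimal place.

E_old = (58.6/1)·log₁₀(106/18.6) = 44.29 mV
E_new = (58.6/1)·log₁₀(46.2/18.6) = 23.15 mV
ΔE = 23.15 − (44.29) = -21.13 mV

-21.1 mV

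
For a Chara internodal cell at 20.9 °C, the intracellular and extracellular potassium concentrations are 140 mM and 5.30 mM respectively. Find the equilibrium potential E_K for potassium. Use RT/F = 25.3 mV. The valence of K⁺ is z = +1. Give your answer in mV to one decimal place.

-82.8 mV

E = (25.3/z) · ln([K⁺]_out/[K⁺]_in) with z = +1.
= (25.3/1) · ln(5.30/140) = 25.30 · ln(0.03786)
= 25.30 · (-3.2739) = -82.83 mV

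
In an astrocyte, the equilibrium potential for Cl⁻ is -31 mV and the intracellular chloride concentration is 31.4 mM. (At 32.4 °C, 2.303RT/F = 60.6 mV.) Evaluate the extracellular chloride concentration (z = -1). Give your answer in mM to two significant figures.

100 mM

Nernst: E = (60.6/-1) · log₁₀([out]/[in]), so log₁₀([out]/[in]) = -31.0 × -1 / 60.6 = 0.5116.
[out]/[in] = 10^(0.5116) = 3.248.
[out] = 3.248 × 31.4 = 102 mM.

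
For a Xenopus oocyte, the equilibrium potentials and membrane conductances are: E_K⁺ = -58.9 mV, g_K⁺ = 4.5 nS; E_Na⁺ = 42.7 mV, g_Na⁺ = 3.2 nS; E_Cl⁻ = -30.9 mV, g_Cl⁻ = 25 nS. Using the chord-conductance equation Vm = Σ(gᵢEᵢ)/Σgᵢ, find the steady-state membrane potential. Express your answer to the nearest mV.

Σ gᵢEᵢ = 4.5·(-58.9) + 3.2·(42.7) + 25·(-30.9) = -900.91
Σ gᵢ = 4.5 + 3.2 + 25 = 32.7
Vm = -900.91 / 32.7 = -27.55 mV

-28 mV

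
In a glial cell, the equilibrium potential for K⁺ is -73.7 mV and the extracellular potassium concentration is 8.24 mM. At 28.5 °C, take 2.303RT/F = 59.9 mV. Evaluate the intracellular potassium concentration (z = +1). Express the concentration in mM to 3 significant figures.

140 mM

Nernst: E = (59.9/1) · log₁₀([out]/[in]), so log₁₀([out]/[in]) = -73.7 × 1 / 59.9 = -1.2304.
[out]/[in] = 10^(-1.2304) = 0.05883.
[in] = 8.24 / 0.05883 = 140.1 mM.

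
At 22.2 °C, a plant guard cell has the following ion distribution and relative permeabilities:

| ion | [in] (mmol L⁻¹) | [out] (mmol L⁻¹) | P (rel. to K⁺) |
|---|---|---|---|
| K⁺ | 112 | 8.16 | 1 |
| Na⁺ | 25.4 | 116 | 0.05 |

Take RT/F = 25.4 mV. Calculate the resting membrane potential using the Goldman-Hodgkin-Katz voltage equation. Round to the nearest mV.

Vm = 25.4 · ln[(Σ P·[cation]ₒ + Σ P·[anion]ᵢ) / (Σ P·[cation]ᵢ + Σ P·[anion]ₒ)]
Numerator = 1×8.16 + 0.05×116 = 13.96
Denominator = 1×112 + 0.05×25.4 = 113.3
Vm = 25.4 · ln(0.12325) = 25.4 × (-2.0936) = -53.18 mV

-53 mV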